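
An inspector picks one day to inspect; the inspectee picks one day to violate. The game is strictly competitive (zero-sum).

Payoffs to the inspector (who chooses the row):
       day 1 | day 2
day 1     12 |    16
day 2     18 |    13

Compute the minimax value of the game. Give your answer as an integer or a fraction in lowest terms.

Row minima are 12 and 13, so the inspector's maximin is 13; column maxima are 18 and 16, so the inspectee's minimax is 16. These differ, so the equilibrium is in mixed strategies.
Let the inspector play day 1 with probability p. The inspectee is indifferent when 12p + 18(1−p) = 16p + 13(1−p), giving p = 5/9.
Let the inspectee play day 1 with probability q. The inspector is indifferent when 12q + 16(1−q) = 18q + 13(1−q), giving q = 1/3.
The value is 12·(1/3) + (16)·(2/3) = 44/3.

44/3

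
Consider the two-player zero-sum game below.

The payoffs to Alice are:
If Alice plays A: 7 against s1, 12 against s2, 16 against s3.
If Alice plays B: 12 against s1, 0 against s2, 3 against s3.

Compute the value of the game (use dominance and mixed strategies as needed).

Column s3 is strictly dominated by s2 for Bob (it gives Alice more in every row).
The remaining 2×2 game on (A, B) × (s1, s2) has no saddle point. Let Alice play A with probability p; indifference gives 7p + 12(1−p) = 12p, so p = 12/17.
Similarly Bob's optimal q on s1 is 12/17, and the value is 7·(12/17) + (12)·(5/17) = 144/17.

144/17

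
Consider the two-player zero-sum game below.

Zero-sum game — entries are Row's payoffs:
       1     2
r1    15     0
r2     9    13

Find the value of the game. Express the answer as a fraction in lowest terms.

Row minima are 0 and 9, so Row's maximin is 9; column maxima are 15 and 13, so Column's minimax is 13. These differ, so the equilibrium is in mixed strategies.
Let Row play r1 with probability p. Column is indifferent when 15p + 9(1−p) = 13(1−p), giving p = 4/19.
Let Column play 1 with probability q. Row is indifferent when 15q = 9q + 13(1−q), giving q = 13/19.
The value is 15·(13/19) + (0)·(6/19) = 195/19.

195/19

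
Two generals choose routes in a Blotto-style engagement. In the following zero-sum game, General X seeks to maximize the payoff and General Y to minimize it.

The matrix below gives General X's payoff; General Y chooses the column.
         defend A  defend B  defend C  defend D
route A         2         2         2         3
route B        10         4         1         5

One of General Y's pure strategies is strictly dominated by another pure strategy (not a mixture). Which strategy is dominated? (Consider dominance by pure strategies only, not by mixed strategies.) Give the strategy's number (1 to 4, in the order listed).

General Y prefers columns that give General X less. Compare defend D with defend B: 2 < 3, 4 < 5.
So defend B strictly dominates defend D for General Y; defend D is strictly dominated.

4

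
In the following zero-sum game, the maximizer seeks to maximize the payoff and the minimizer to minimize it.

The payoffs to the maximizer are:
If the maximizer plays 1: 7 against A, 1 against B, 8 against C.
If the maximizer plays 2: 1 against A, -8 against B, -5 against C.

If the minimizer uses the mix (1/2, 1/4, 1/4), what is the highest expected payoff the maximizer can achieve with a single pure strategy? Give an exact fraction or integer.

1: (7)·(1/2) + (1)·(1/4) + (8)·(1/4) = 23/4.
2: (1)·(1/2) + (-8)·(1/4) + (-5)·(1/4) = -11/4.
The best pure response is 1 with expected payoff 23/4.

23/4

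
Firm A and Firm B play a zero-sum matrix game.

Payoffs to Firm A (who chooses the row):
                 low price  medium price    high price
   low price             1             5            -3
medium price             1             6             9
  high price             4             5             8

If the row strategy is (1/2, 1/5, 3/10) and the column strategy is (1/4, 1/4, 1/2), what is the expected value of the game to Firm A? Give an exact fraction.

Against (1/4, 1/4, 1/2), each row's expected payoff is low price: 0; medium price: 25/4; high price: 25/4.
Taking the (1/2, 1/5, 3/10)-weighted average: (1/2)·(0) + (1/5)·(25/4) + (3/10)·(25/4) = 25/8.

25/8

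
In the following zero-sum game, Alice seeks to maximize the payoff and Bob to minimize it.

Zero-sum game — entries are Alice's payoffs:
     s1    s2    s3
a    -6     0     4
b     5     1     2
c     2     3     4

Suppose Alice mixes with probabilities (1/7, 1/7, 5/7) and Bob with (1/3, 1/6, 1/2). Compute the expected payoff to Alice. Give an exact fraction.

8/3

Against (1/3, 1/6, 1/2), each row's expected payoff is a: 0; b: 17/6; c: 19/6.
Taking the (1/7, 1/7, 5/7)-weighted average: (1/7)·(0) + (1/7)·(17/6) + (5/7)·(19/6) = 8/3.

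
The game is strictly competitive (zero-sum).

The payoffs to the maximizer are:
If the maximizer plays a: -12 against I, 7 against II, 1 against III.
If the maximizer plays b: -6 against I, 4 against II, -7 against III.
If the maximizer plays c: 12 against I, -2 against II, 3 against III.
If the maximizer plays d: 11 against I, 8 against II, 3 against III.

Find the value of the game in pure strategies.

Row minima: -12, -7, -2, 3 → the maximizer's maximin is 3.
Column maxima: 12, 8, 3 → the minimizer's minimax is 3.
They coincide at (d, III), so the value is 3.

3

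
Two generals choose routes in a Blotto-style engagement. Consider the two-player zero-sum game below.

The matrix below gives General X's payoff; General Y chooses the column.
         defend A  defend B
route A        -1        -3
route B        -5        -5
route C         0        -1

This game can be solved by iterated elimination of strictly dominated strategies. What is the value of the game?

-1

Row route B is strictly dominated by row route A (-1>-5, -3>-5); eliminate route B.
Column defend A is strictly dominated by defend B for General Y (-3<-1, -1<0); eliminate defend A.
Row route A is strictly dominated by row route C (-1>-3); eliminate route A.
Only (route C, defend B) remains, with payoff -1.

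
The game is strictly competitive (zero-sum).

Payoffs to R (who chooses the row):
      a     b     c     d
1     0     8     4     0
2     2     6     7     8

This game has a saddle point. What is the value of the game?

Row minima: 0, 2 → R's maximin is 2.
Column maxima: 2, 8, 7, 8 → C's minimax is 2.
They coincide at (2, a), so the value is 2.

2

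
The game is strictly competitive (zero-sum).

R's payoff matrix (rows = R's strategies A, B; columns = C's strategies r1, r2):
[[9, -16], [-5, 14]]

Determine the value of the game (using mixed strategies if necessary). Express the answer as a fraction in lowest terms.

Row minima are -16 and -5, so R's maximin is -5; column maxima are 9 and 14, so C's minimax is 9. These differ, so the equilibrium is in mixed strategies.
Let R play A with probability p. C is indifferent when 9p − 5(1−p) = −16p + 14(1−p), giving p = 19/44.
Let C play r1 with probability q. R is indifferent when 9q − 16(1−q) = −5q + 14(1−q), giving q = 15/22.
The value is 9·(15/22) + (-16)·(7/22) = 23/22.

23/22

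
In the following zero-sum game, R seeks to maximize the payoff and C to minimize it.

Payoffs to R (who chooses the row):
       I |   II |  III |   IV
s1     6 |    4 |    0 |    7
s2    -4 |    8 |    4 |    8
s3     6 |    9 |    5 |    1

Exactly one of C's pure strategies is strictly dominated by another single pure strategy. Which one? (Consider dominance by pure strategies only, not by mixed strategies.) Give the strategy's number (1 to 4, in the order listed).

C prefers columns that give R less. Compare II with III: 0 < 4, 4 < 8, 5 < 9.
So III strictly dominates II for C; II is strictly dominated.

2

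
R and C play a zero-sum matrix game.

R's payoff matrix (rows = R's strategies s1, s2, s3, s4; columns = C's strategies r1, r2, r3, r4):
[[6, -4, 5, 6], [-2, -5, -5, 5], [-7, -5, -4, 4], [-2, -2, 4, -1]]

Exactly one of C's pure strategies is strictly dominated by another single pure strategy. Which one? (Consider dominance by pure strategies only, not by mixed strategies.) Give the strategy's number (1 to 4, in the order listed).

4

C prefers columns that give R less. Compare r4 with r2: -4 < 6, -5 < 5, -5 < 4, -2 < -1.
So r2 strictly dominates r4 for C; r4 is strictly dominated.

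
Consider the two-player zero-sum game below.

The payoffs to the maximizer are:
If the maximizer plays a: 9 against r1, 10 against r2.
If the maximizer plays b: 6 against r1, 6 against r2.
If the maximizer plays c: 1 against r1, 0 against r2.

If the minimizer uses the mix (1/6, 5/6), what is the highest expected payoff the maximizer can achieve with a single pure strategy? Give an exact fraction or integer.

59/6

a: (9)·(1/6) + (10)·(5/6) = 59/6.
b: (6)·(1/6) + (6)·(5/6) = 6.
c: (1)·(1/6) + (0)·(5/6) = 1/6.
The best pure response is a with expected payoff 59/6.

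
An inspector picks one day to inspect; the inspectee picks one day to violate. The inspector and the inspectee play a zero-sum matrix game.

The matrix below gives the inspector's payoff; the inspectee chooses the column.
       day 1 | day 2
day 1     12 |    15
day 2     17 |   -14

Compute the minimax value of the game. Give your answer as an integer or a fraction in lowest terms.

423/34

Row minima are 12 and -14, so the inspector's maximin is 12; column maxima are 17 and 15, so the inspectee's minimax is 15. These differ, so the equilibrium is in mixed strategies.
Let the inspector play day 1 with probability p. The inspectee is indifferent when 12p + 17(1−p) = 15p − 14(1−p), giving p = 31/34.
Let the inspectee play day 1 with probability q. The inspector is indifferent when 12q + 15(1−q) = 17q − 14(1−q), giving q = 29/34.
The value is 12·(29/34) + (15)·(5/34) = 423/34.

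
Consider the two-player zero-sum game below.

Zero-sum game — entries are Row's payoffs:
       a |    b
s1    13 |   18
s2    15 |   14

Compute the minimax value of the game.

44/3

Row minima are 13 and 14, so Row's maximin is 14; column maxima are 15 and 18, so Column's minimax is 15. These differ, so the equilibrium is in mixed strategies.
Let Row play s1 with probability p. Column is indifferent when 13p + 15(1−p) = 18p + 14(1−p), giving p = 1/6.
Let Column play a with probability q. Row is indifferent when 13q + 18(1−q) = 15q + 14(1−q), giving q = 2/3.
The value is 13·(2/3) + (18)·(1/3) = 44/3.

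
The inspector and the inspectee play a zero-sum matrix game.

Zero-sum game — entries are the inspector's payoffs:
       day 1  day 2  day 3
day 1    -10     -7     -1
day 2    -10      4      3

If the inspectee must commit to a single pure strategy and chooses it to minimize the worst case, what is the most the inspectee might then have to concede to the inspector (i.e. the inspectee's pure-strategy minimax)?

The worst case (largest entry) in each column is day 1: -10, day 2: 4, day 3: 3.
The best (smallest) of these is -10.

-10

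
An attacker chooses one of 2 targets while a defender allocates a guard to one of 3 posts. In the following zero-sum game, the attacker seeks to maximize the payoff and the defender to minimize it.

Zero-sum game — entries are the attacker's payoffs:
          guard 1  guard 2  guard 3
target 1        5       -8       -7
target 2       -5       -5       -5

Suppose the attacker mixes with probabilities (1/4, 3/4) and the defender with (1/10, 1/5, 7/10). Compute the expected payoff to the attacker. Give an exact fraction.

-21/4

Against (1/10, 1/5, 7/10), each row's expected payoff is target 1: -6; target 2: -5.
Taking the (1/4, 3/4)-weighted average: (1/4)·(-6) + (3/4)·(-5) = -21/4.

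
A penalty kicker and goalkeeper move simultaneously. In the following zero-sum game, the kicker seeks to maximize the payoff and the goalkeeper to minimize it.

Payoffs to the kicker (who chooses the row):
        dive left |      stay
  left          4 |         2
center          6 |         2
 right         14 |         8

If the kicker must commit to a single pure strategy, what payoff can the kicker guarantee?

8

The worst-case payoff for each row is left: 2, center: 2, right: 8.
The best of these is 8.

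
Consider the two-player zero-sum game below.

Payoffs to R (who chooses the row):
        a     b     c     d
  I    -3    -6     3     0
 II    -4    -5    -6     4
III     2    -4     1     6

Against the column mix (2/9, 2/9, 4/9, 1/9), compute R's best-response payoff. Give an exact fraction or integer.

2/3

I: (-3)·(2/9) + (-6)·(2/9) + (3)·(4/9) + (0)·(1/9) = -2/3.
II: (-4)·(2/9) + (-5)·(2/9) + (-6)·(4/9) + (4)·(1/9) = -38/9.
III: (2)·(2/9) + (-4)·(2/9) + (1)·(4/9) + (6)·(1/9) = 2/3.
The best pure response is III with expected payoff 2/3.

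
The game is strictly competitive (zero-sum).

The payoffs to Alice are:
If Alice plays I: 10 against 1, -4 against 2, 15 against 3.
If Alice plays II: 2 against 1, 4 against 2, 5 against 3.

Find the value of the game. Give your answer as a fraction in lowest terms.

3

Column 3 is strictly dominated by 1 for Bob (it gives Alice more in every row).
The remaining 2×2 game on (I, II) × (1, 2) has no saddle point. Let Alice play I with probability p; indifference gives 10p + 2(1−p) = −4p + 4(1−p), so p = 1/8.
Similarly Bob's optimal q on 1 is 1/2, and the value is 10·(1/2) + (-4)·(1/2) = 3.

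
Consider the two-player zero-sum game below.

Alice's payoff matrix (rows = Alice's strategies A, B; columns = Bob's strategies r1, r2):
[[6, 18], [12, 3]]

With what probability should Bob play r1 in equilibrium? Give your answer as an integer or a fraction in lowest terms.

5/7

Row minima are 6 and 3, so Alice's maximin is 6; column maxima are 12 and 18, so Bob's minimax is 12. These differ, so the equilibrium is in mixed strategies.
Let Bob play r1 with probability q. Alice is indifferent when 6q + 18(1−q) = 12q + 3(1−q), giving q = 5/7.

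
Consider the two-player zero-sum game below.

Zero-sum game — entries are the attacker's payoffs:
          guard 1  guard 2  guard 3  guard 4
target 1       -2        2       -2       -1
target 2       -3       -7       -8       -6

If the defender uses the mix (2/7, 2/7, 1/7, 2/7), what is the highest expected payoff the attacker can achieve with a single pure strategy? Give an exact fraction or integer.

-4/7

target 1: (-2)·(2/7) + (2)·(2/7) + (-2)·(1/7) + (-1)·(2/7) = -4/7.
target 2: (-3)·(2/7) + (-7)·(2/7) + (-8)·(1/7) + (-6)·(2/7) = -40/7.
The best pure response is target 1 with expected payoff -4/7.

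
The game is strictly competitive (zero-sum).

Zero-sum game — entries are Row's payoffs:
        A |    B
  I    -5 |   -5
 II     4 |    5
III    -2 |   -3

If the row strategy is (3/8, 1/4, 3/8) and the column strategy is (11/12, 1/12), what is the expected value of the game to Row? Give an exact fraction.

Against (11/12, 1/12), each row's expected payoff is I: -5; II: 49/12; III: -25/12.
Taking the (3/8, 1/4, 3/8)-weighted average: (3/8)·(-5) + (1/4)·(49/12) + (3/8)·(-25/12) = -157/96.

-157/96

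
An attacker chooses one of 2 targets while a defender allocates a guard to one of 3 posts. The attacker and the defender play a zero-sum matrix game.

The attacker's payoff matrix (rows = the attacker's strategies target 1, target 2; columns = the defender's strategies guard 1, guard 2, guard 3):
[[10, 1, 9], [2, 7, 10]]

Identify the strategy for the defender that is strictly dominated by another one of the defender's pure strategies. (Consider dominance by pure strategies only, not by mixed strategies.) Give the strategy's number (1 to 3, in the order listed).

The defender prefers columns that give the attacker less. Compare guard 3 with guard 2: 1 < 9, 7 < 10.
So guard 2 strictly dominates guard 3 for the defender; guard 3 is strictly dominated.

3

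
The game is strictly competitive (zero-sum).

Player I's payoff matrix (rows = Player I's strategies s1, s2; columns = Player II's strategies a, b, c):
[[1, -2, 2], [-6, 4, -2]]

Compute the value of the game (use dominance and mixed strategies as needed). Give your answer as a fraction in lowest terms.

Column c is strictly dominated by a for Player II (it gives Player I more in every row).
The remaining 2×2 game on (s1, s2) × (a, b) has no saddle point. Let Player I play s1 with probability p; indifference gives p − 6(1−p) = −2p + 4(1−p), so p = 10/13.
Similarly Player II's optimal q on a is 6/13, and the value is 1·(6/13) + (-2)·(7/13) = -8/13.

-8/13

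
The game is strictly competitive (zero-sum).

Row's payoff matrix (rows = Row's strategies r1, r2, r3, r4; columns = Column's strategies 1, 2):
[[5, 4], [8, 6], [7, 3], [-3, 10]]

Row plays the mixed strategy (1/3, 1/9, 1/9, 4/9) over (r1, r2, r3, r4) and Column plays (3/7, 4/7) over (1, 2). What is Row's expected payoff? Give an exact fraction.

298/63

Against (3/7, 4/7), each row's expected payoff is r1: 31/7; r2: 48/7; r3: 33/7; r4: 31/7.
Taking the (1/3, 1/9, 1/9, 4/9)-weighted average: (1/3)·(31/7) + (1/9)·(48/7) + (1/9)·(33/7) + (4/9)·(31/7) = 298/63.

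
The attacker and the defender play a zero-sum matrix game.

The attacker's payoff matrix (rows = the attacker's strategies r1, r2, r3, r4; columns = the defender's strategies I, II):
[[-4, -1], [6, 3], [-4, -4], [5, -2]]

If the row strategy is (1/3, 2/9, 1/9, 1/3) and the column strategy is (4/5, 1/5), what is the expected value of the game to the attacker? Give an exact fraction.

Against (4/5, 1/5), each row's expected payoff is r1: -17/5; r2: 27/5; r3: -4; r4: 18/5.
Taking the (1/3, 2/9, 1/9, 1/3)-weighted average: (1/3)·(-17/5) + (2/9)·(27/5) + (1/9)·(-4) + (1/3)·(18/5) = 37/45.

37/45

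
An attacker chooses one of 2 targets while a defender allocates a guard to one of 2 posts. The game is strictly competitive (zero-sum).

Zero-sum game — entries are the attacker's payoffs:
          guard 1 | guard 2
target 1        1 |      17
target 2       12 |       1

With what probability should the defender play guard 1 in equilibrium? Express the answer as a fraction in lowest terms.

16/27

Row minima are 1 and 1, so the attacker's maximin is 1; column maxima are 12 and 17, so the defender's minimax is 12. These differ, so the equilibrium is in mixed strategies.
Let the defender play guard 1 with probability q. The attacker is indifferent when q + 17(1−q) = 12q + (1−q), giving q = 16/27.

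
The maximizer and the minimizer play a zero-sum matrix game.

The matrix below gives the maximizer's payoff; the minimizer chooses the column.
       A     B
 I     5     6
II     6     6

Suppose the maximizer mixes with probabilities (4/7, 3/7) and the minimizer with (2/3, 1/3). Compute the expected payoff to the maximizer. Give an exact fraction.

118/21

Against (2/3, 1/3), each row's expected payoff is I: 16/3; II: 6.
Taking the (4/7, 3/7)-weighted average: (4/7)·(16/3) + (3/7)·(6) = 118/21.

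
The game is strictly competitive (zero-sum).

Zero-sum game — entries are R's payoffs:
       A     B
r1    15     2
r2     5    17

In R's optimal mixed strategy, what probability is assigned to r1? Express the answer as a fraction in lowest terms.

12/25

Row minima are 2 and 5, so R's maximin is 5; column maxima are 15 and 17, so C's minimax is 15. These differ, so the equilibrium is in mixed strategies.
Let R play r1 with probability p. C is indifferent when 15p + 5(1−p) = 2p + 17(1−p), giving p = 12/25.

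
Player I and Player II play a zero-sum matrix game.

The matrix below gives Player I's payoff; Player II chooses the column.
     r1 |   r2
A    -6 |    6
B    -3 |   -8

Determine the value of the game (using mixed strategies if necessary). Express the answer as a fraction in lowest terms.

Row minima are -6 and -8, so Player I's maximin is -6; column maxima are -3 and 6, so Player II's minimax is -3. These differ, so the equilibrium is in mixed strategies.
Let Player I play A with probability p. Player II is indifferent when −6p − 3(1−p) = 6p − 8(1−p), giving p = 5/17.
Let Player II play r1 with probability q. Player I is indifferent when −6q + 6(1−q) = −3q − 8(1−q), giving q = 14/17.
The value is -6·(14/17) + (6)·(3/17) = -66/17.

-66/17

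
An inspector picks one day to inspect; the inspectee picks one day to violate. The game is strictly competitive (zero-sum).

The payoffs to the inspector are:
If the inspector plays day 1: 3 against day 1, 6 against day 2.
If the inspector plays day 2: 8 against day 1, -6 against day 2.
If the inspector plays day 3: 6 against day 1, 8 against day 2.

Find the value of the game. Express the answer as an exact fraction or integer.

25/4

Row day 1 is strictly dominated by row day 3, so the inspector never plays it.
The remaining 2×2 game on (day 2, day 3) × (day 1, day 2) has no saddle point. Let the inspector play day 2 with probability p; indifference gives 8p + 6(1−p) = −6p + 8(1−p), so p = 1/8.
Similarly the inspectee's optimal q on day 1 is 7/8, and the value is 8·(7/8) + (-6)·(1/8) = 25/4.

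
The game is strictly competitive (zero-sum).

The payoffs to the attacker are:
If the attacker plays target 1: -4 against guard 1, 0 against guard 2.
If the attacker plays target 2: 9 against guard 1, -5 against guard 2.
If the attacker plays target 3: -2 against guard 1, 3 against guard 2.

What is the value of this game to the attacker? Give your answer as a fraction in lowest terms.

Row target 1 is strictly dominated by row target 3, so the attacker never plays it.
The remaining 2×2 game on (target 2, target 3) × (guard 1, guard 2) has no saddle point. Let the attacker play target 2 with probability p; indifference gives 9p − 2(1−p) = −5p + 3(1−p), so p = 5/19.
Similarly the defender's optimal q on guard 1 is 8/19, and the value is 9·(8/19) + (-5)·(11/19) = 17/19.

17/19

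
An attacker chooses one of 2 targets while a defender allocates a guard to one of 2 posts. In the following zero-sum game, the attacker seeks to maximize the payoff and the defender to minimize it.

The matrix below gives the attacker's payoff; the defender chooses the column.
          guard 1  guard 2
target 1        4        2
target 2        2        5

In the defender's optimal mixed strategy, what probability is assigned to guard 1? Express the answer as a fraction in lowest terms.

3/5

Row minima are 2 and 2, so the attacker's maximin is 2; column maxima are 4 and 5, so the defender's minimax is 4. These differ, so the equilibrium is in mixed strategies.
Let the defender play guard 1 with probability q. The attacker is indifferent when 4q + 2(1−q) = 2q + 5(1−q), giving q = 3/5.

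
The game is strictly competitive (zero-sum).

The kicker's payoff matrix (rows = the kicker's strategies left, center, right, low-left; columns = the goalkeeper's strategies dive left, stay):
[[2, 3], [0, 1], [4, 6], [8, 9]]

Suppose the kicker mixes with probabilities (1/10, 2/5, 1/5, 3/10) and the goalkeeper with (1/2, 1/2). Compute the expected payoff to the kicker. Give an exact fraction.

Against (1/2, 1/2), each row's expected payoff is left: 5/2; center: 1/2; right: 5; low-left: 17/2.
Taking the (1/10, 2/5, 1/5, 3/10)-weighted average: (1/10)·(5/2) + (2/5)·(1/2) + (1/5)·(5) + (3/10)·(17/2) = 4.

4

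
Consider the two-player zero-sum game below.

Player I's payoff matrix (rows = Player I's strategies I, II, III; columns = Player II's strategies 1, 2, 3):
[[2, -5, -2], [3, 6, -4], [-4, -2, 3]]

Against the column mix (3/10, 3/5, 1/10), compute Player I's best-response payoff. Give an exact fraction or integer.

41/10

I: (2)·(3/10) + (-5)·(3/5) + (-2)·(1/10) = -13/5.
II: (3)·(3/10) + (6)·(3/5) + (-4)·(1/10) = 41/10.
III: (-4)·(3/10) + (-2)·(3/5) + (3)·(1/10) = -21/10.
The best pure response is II with expected payoff 41/10.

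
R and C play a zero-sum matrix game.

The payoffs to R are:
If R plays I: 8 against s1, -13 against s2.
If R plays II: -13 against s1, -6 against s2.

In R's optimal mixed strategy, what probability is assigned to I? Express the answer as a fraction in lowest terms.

1/4

Row minima are -13 and -13, so R's maximin is -13; column maxima are 8 and -6, so C's minimax is -6. These differ, so the equilibrium is in mixed strategies.
Let R play I with probability p. C is indifferent when 8p − 13(1−p) = −13p − 6(1−p), giving p = 1/4.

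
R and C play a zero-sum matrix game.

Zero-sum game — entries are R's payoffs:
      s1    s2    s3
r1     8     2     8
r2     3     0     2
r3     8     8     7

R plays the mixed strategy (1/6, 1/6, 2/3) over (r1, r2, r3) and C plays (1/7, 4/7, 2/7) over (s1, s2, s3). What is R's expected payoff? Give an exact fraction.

85/14

Against (1/7, 4/7, 2/7), each row's expected payoff is r1: 32/7; r2: 1; r3: 54/7.
Taking the (1/6, 1/6, 2/3)-weighted average: (1/6)·(32/7) + (1/6)·(1) + (2/3)·(54/7) = 85/14.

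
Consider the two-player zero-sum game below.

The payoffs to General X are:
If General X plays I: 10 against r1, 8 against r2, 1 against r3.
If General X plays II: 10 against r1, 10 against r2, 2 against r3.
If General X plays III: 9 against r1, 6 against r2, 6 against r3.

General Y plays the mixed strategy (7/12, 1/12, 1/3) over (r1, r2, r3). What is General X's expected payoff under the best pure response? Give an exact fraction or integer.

31/4

I: (10)·(7/12) + (8)·(1/12) + (1)·(1/3) = 41/6.
II: (10)·(7/12) + (10)·(1/12) + (2)·(1/3) = 22/3.
III: (9)·(7/12) + (6)·(1/12) + (6)·(1/3) = 31/4.
The best pure response is III with expected payoff 31/4.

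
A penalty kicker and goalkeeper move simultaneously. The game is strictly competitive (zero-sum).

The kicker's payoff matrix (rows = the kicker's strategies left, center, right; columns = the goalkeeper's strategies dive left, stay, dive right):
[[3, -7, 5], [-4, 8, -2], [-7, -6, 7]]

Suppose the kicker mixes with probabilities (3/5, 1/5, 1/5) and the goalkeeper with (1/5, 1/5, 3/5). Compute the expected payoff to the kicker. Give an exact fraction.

Against (1/5, 1/5, 3/5), each row's expected payoff is left: 11/5; center: -2/5; right: 8/5.
Taking the (3/5, 1/5, 1/5)-weighted average: (3/5)·(11/5) + (1/5)·(-2/5) + (1/5)·(8/5) = 39/25.

39/25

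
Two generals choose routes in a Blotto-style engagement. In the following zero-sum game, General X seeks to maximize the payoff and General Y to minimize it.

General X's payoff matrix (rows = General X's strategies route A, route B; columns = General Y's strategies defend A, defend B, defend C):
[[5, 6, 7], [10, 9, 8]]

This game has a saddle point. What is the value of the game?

Row minima: 5, 8 → General X's maximin is 8.
Column maxima: 10, 9, 8 → General Y's minimax is 8.
They coincide at (route B, defend C), so the value is 8.

8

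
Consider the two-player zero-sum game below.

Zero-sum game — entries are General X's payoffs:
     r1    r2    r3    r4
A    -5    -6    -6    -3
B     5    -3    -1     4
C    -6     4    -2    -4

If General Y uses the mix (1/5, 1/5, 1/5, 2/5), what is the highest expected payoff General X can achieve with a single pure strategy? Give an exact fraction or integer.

9/5

A: (-5)·(1/5) + (-6)·(1/5) + (-6)·(1/5) + (-3)·(2/5) = -23/5.
B: (5)·(1/5) + (-3)·(1/5) + (-1)·(1/5) + (4)·(2/5) = 9/5.
C: (-6)·(1/5) + (4)·(1/5) + (-2)·(1/5) + (-4)·(2/5) = -12/5.
The best pure response is B with expected payoff 9/5.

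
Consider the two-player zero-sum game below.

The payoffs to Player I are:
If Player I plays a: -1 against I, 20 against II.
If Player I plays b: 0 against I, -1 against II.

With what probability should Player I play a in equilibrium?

Row minima are -1 and -1, so Player I's maximin is -1; column maxima are 0 and 20, so Player II's minimax is 0. These differ, so the equilibrium is in mixed strategies.
Let Player I play a with probability p. Player II is indifferent when −p = 20p − (1−p), giving p = 1/22.

1/22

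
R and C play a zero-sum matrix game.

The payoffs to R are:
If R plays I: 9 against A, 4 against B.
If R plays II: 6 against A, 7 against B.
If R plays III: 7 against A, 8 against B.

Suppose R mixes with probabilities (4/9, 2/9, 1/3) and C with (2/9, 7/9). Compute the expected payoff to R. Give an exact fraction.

Against (2/9, 7/9), each row's expected payoff is I: 46/9; II: 61/9; III: 70/9.
Taking the (4/9, 2/9, 1/3)-weighted average: (4/9)·(46/9) + (2/9)·(61/9) + (1/3)·(70/9) = 172/27.

172/27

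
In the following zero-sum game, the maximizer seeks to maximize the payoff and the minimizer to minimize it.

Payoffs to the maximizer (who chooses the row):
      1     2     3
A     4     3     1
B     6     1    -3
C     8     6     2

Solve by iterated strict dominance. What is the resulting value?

2

Column 1 is strictly dominated by 2 for the minimizer (3<4, 1<6, 6<8); eliminate 1.
Row A is strictly dominated by row C (6>3, 2>1); eliminate A.
Row B is strictly dominated by row C (6>1, 2>-3); eliminate B.
Column 2 is strictly dominated by 3 for the minimizer (2<6); eliminate 2.
Only (C, 3) remains, with payoff 2.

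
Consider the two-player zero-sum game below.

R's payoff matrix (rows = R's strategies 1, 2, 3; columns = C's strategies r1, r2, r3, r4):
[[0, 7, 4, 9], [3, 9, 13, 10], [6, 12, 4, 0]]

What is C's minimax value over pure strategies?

The worst case (largest entry) in each column is r1: 6, r2: 12, r3: 13, r4: 10.
The best (smallest) of these is 6.

6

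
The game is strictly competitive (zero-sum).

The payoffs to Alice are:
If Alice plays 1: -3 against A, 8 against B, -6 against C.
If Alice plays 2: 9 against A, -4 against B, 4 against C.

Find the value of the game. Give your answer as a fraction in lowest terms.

4/11

Column A is strictly dominated by C for Bob (it gives Alice more in every row).
The remaining 2×2 game on (1, 2) × (B, C) has no saddle point. Let Alice play 1 with probability p; indifference gives 8p − 4(1−p) = −6p + 4(1−p), so p = 4/11.
Similarly Bob's optimal q on B is 5/11, and the value is 8·(5/11) + (-6)·(6/11) = 4/11.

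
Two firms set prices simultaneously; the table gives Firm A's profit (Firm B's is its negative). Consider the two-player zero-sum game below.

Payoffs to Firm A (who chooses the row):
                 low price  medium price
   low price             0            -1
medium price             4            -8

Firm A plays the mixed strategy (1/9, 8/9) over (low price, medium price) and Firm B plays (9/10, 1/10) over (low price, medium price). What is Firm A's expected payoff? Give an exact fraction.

223/90

Against (9/10, 1/10), each row's expected payoff is low price: -1/10; medium price: 14/5.
Taking the (1/9, 8/9)-weighted average: (1/9)·(-1/10) + (8/9)·(14/5) = 223/90.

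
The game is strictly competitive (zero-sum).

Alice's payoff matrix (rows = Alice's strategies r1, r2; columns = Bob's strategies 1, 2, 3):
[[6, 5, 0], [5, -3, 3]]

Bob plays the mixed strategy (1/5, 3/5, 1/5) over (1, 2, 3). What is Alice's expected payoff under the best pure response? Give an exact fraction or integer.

21/5

r1: (6)·(1/5) + (5)·(3/5) + (0)·(1/5) = 21/5.
r2: (5)·(1/5) + (-3)·(3/5) + (3)·(1/5) = -1/5.
The best pure response is r1 with expected payoff 21/5.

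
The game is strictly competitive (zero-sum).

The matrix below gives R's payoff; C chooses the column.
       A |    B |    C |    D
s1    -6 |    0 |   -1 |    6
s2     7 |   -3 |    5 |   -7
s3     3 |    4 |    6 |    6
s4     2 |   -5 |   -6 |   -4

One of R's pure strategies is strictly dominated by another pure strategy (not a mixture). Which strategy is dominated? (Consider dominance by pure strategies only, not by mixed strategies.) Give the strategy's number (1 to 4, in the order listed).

Compare s4 with s3: 3 > 2, 4 > -5, 6 > -6, 6 > -4.
So s3 strictly dominates s4 for R; s4 is strictly dominated.

4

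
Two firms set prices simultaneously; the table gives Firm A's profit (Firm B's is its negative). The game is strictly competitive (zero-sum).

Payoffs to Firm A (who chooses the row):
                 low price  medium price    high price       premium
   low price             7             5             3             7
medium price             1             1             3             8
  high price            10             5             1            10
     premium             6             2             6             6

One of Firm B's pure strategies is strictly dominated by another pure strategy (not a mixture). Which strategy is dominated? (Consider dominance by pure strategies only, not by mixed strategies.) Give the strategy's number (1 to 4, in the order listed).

4

Firm B prefers columns that give Firm A less. Compare premium with medium price: 5 < 7, 1 < 8, 5 < 10, 2 < 6.
So medium price strictly dominates premium for Firm B; premium is strictly dominated.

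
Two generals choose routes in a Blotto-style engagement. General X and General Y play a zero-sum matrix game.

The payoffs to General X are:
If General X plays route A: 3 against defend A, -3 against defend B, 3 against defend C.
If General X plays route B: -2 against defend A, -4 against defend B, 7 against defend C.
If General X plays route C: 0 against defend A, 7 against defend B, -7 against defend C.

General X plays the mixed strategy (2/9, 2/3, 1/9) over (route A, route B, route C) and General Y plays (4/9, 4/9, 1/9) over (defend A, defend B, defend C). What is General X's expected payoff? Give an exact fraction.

Against (4/9, 4/9, 1/9), each row's expected payoff is route A: 1/3; route B: -17/9; route C: 7/3.
Taking the (2/9, 2/3, 1/9)-weighted average: (2/9)·(1/3) + (2/3)·(-17/9) + (1/9)·(7/3) = -25/27.

-25/27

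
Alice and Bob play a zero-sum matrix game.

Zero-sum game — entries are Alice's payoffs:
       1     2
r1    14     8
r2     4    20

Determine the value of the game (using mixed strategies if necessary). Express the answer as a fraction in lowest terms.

124/11

Row minima are 8 and 4, so Alice's maximin is 8; column maxima are 14 and 20, so Bob's minimax is 14. These differ, so the equilibrium is in mixed strategies.
Let Alice play r1 with probability p. Bob is indifferent when 14p + 4(1−p) = 8p + 20(1−p), giving p = 8/11.
Let Bob play 1 with probability q. Alice is indifferent when 14q + 8(1−q) = 4q + 20(1−q), giving q = 6/11.
The value is 14·(6/11) + (8)·(5/11) = 124/11.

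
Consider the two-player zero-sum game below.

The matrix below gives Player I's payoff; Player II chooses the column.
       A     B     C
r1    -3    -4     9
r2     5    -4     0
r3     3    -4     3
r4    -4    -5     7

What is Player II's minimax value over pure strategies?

The worst case (largest entry) in each column is A: 5, B: -4, C: 9.
The best (smallest) of these is -4.

-4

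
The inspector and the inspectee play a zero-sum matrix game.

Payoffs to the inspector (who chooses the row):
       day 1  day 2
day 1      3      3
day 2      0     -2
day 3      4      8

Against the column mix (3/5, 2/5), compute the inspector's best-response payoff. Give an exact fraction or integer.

28/5

day 1: (3)·(3/5) + (3)·(2/5) = 3.
day 2: (0)·(3/5) + (-2)·(2/5) = -4/5.
day 3: (4)·(3/5) + (8)·(2/5) = 28/5.
The best pure response is day 3 with expected payoff 28/5.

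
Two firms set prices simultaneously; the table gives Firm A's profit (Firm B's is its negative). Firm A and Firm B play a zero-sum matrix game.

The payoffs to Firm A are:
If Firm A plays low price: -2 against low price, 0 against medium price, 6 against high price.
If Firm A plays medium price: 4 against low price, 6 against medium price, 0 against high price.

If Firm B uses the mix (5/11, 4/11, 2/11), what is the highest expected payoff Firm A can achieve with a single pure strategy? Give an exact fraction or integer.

4

low price: (-2)·(5/11) + (0)·(4/11) + (6)·(2/11) = 2/11.
medium price: (4)·(5/11) + (6)·(4/11) + (0)·(2/11) = 4.
The best pure response is medium price with expected payoff 4.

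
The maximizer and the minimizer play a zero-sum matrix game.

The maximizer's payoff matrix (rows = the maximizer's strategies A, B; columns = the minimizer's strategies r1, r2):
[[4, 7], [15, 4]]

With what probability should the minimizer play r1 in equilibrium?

3/14

Row minima are 4 and 4, so the maximizer's maximin is 4; column maxima are 15 and 7, so the minimizer's minimax is 7. These differ, so the equilibrium is in mixed strategies.
Let the minimizer play r1 with probability q. The maximizer is indifferent when 4q + 7(1−q) = 15q + 4(1−q), giving q = 3/14.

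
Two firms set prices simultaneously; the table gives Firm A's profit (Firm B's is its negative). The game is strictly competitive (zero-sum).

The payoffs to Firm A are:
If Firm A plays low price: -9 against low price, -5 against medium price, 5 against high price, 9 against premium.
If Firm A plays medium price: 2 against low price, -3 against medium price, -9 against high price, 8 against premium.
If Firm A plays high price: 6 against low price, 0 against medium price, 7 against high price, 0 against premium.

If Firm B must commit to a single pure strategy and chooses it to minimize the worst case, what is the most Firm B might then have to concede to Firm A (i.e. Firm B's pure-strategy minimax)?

The worst case (largest entry) in each column is low price: 6, medium price: 0, high price: 7, premium: 9.
The best (smallest) of these is 0.

0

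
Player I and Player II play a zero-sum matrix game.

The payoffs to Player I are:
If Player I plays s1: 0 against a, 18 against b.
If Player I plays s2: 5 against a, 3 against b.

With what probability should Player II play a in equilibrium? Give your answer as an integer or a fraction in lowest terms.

Row minima are 0 and 3, so Player I's maximin is 3; column maxima are 5 and 18, so Player II's minimax is 5. These differ, so the equilibrium is in mixed strategies.
Let Player II play a with probability q. Player I is indifferent when 18(1−q) = 5q + 3(1−q), giving q = 3/4.

3/4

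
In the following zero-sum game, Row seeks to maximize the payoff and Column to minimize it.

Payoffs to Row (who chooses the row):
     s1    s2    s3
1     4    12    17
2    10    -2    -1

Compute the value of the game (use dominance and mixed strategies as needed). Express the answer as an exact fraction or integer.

32/5

Column s3 is strictly dominated by s2 for Column (it gives Row more in every row).
The remaining 2×2 game on (1, 2) × (s1, s2) has no saddle point. Let Row play 1 with probability p; indifference gives 4p + 10(1−p) = 12p − 2(1−p), so p = 3/5.
Similarly Column's optimal q on s1 is 7/10, and the value is 4·(7/10) + (12)·(3/10) = 32/5.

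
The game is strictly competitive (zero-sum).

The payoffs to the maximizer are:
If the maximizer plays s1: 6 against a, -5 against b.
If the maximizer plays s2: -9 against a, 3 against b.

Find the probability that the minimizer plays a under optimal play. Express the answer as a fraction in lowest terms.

8/23

Row minima are -5 and -9, so the maximizer's maximin is -5; column maxima are 6 and 3, so the minimizer's minimax is 3. These differ, so the equilibrium is in mixed strategies.
Let the minimizer play a with probability q. The maximizer is indifferent when 6q − 5(1−q) = −9q + 3(1−q), giving q = 8/23.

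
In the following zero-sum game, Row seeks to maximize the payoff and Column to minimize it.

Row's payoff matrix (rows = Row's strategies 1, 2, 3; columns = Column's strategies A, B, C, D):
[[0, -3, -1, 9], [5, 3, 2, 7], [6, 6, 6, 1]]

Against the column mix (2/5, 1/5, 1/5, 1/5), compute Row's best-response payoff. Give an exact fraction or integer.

1: (0)·(2/5) + (-3)·(1/5) + (-1)·(1/5) + (9)·(1/5) = 1.
2: (5)·(2/5) + (3)·(1/5) + (2)·(1/5) + (7)·(1/5) = 22/5.
3: (6)·(2/5) + (6)·(1/5) + (6)·(1/5) + (1)·(1/5) = 5.
The best pure response is 3 with expected payoff 5.

5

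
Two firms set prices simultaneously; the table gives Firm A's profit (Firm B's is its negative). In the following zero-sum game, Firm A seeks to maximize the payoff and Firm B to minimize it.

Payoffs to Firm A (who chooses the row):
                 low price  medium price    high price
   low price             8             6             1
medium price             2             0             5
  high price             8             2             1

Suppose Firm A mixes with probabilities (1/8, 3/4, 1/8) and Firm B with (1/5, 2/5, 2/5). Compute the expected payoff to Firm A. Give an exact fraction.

27/10

Against (1/5, 2/5, 2/5), each row's expected payoff is low price: 22/5; medium price: 12/5; high price: 14/5.
Taking the (1/8, 3/4, 1/8)-weighted average: (1/8)·(22/5) + (3/4)·(12/5) + (1/8)·(14/5) = 27/10.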